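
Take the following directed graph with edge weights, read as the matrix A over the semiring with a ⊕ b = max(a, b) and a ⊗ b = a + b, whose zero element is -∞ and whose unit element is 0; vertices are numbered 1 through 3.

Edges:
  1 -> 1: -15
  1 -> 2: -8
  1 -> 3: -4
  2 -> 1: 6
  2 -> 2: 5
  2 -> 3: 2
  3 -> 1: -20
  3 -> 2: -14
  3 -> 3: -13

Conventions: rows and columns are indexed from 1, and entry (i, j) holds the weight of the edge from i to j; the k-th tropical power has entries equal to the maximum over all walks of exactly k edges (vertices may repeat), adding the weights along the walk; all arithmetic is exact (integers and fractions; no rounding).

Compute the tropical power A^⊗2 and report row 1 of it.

A^⊗2:
  [-2, -3, -6]
  [11, 10, 7]
  [-8, -9, -12]
Answer: row 1 of A^⊗2 = [-2, -3, -6]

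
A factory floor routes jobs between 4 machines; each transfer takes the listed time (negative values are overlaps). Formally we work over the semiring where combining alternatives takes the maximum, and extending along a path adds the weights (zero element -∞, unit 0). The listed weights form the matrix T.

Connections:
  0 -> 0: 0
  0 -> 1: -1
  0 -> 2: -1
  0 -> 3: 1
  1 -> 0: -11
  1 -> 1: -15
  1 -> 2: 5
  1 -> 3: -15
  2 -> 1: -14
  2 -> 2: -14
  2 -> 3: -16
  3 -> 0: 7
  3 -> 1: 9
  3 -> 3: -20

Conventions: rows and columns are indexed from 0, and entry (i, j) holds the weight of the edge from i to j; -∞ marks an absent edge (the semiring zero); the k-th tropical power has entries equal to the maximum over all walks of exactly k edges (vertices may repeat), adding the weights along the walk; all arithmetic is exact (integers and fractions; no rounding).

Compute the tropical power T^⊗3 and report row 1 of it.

T^⊗2:
  [8, 10, 4, 1]
  [-8, -6, -9, -10]
  [-9, -7, -9, -29]
  [7, 6, 14, 8]
T^⊗3:
  [8, 10, 15, 9]
  [-3, -1, -1, -7]
  [-9, -10, -2, -8]
  [15, 17, 11, 8]
Answer: row 1 of T^⊗3 = [-3, -1, -1, -7]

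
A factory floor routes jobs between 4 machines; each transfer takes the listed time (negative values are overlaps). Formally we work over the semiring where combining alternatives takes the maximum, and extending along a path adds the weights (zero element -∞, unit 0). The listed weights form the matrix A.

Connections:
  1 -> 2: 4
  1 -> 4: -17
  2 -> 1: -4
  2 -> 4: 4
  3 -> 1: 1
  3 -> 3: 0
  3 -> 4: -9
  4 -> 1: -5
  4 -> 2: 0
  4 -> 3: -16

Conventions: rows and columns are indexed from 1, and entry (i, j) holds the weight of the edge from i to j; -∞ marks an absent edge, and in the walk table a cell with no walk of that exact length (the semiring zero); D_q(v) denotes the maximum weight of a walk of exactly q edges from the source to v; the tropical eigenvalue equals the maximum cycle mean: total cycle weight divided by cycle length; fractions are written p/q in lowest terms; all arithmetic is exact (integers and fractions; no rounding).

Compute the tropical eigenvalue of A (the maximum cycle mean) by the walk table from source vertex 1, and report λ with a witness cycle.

q=0: [0, -∞, -∞, -∞]
q=1: [-∞, 4, -∞, -17]
q=2: [0, -17, -33, 8]
q=3: [3, 8, -8, -13]
q=4: [4, 7, -8, 12]
Optimal cycle mean attained by: cycle 2->4->2, total 4 + 0, length 2.
Answer: λ = 2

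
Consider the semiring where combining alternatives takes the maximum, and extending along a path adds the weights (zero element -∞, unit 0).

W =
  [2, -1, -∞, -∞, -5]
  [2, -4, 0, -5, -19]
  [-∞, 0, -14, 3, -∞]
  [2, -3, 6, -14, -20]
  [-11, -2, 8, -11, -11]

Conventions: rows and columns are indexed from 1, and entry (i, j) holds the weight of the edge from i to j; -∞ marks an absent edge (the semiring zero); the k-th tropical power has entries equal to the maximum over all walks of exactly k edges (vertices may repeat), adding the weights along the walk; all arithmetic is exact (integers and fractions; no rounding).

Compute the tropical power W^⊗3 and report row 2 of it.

W^⊗2:
  [4, 1, 3, -6, -3]
  [4, 1, 1, 3, -3]
  [5, 0, 9, -5, -17]
  [4, 6, -3, 9, -3]
  [0, 8, -2, 11, -16]
W^⊗3:
  [6, 3, 5, 6, -1]
  [6, 3, 9, 4, -1]
  [7, 9, 1, 12, 0]
  [11, 6, 15, 1, -1]
  [13, 8, 17, 3, -5]
Answer: row 2 of W^⊗3 = [6, 3, 9, 4, -1]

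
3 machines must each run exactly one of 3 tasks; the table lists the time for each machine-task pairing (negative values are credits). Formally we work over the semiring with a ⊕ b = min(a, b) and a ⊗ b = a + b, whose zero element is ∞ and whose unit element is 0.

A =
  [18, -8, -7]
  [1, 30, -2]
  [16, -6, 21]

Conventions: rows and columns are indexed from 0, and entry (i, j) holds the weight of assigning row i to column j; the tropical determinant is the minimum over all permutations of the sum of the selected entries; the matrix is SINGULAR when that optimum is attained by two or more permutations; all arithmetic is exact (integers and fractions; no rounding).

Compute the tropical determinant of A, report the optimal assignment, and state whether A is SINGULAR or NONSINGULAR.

σ = (0, 1, 2): 18 + 30 + 21 = 69
σ = (0, 2, 1): 18 + (-2) + (-6) = 10
σ = (1, 0, 2): (-8) + 1 + 21 = 14
σ = (1, 2, 0): (-8) + (-2) + 16 = 6
σ = (2, 0, 1): (-7) + 1 + (-6) = -12
σ = (2, 1, 0): (-7) + 30 + 16 = 39
Optimal value attained by: σ = (2, 0, 1).
Answer: det⊕(A) = -12; verdict: NONSINGULAR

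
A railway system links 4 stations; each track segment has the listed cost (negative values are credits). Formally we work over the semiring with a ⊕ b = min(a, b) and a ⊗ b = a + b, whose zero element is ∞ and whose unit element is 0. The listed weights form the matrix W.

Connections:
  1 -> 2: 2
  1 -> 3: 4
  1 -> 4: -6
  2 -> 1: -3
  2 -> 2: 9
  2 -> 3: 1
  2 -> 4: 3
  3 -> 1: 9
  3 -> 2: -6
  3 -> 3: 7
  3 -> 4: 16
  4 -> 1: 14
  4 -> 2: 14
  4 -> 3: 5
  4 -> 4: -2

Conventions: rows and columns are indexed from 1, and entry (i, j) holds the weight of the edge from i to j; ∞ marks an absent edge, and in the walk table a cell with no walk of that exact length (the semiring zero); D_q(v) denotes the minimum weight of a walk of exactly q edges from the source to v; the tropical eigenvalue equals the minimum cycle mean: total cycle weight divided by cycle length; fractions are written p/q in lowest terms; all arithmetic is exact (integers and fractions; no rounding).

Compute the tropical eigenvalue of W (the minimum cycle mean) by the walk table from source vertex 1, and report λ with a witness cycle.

q=0: [0, ∞, ∞, ∞]
q=1: [∞, 2, 4, -6]
q=2: [-1, -2, -1, -8]
q=3: [-5, -7, -3, -10]
q=4: [-10, -9, -6, -12]
Optimal cycle mean attained by: cycle 1->4->3->2->1, total (-6) + 5 + (-6) + (-3), length 4.
Answer: λ = -5/2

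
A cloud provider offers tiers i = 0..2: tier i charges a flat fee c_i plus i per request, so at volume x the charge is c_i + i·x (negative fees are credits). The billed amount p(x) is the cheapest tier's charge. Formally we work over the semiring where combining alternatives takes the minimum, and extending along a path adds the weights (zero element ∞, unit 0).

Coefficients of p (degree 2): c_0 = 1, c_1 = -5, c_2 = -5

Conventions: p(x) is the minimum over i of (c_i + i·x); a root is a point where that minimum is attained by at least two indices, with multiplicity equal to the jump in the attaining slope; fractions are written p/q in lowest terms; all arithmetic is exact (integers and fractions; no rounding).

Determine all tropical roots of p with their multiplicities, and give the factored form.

hull edge (i=0, c=1) to (i=1, c=-5): slope -6, span 1
hull edge (i=1, c=-5) to (i=2, c=-5): slope 0, span 1
Factored form: p(x) = -5 ⊗ (x ⊕ 0) ⊗ (x ⊕ 6)
Answer: roots = 0 (mult 1), 6 (mult 1)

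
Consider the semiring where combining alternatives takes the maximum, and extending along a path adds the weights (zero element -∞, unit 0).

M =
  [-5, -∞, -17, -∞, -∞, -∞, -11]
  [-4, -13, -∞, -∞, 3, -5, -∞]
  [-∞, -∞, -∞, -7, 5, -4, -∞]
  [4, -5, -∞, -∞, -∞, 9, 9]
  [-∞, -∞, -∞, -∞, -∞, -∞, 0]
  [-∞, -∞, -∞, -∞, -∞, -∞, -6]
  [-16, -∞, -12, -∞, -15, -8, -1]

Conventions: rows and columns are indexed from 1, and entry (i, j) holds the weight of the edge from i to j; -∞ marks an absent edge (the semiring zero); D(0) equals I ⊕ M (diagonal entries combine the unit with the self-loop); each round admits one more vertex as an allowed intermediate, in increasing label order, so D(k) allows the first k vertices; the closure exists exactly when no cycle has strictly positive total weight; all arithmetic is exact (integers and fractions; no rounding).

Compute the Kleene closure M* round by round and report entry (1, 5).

D(0):
  [0, -∞, -17, -∞, -∞, -∞, -11]
  [-4, 0, -∞, -∞, 3, -5, -∞]
  [-∞, -∞, 0, -7, 5, -4, -∞]
  [4, -5, -∞, 0, -∞, 9, 9]
  [-∞, -∞, -∞, -∞, 0, -∞, 0]
  [-∞, -∞, -∞, -∞, -∞, 0, -6]
  [-16, -∞, -12, -∞, -15, -8, 0]
D(1):
  [0, -∞, -17, -∞, -∞, -∞, -11]
  [-4, 0, -21, -∞, 3, -5, -15]
  [-∞, -∞, 0, -7, 5, -4, -∞]
  [4, -5, -13, 0, -∞, 9, 9]
  [-∞, -∞, -∞, -∞, 0, -∞, 0]
  [-∞, -∞, -∞, -∞, -∞, 0, -6]
  [-16, -∞, -12, -∞, -15, -8, 0]
D(2):
  [0, -∞, -17, -∞, -∞, -∞, -11]
  [-4, 0, -21, -∞, 3, -5, -15]
  [-∞, -∞, 0, -7, 5, -4, -∞]
  [4, -5, -13, 0, -2, 9, 9]
  [-∞, -∞, -∞, -∞, 0, -∞, 0]
  [-∞, -∞, -∞, -∞, -∞, 0, -6]
  [-16, -∞, -12, -∞, -15, -8, 0]
D(3):
  [0, -∞, -17, -24, -12, -21, -11]
  [-4, 0, -21, -28, 3, -5, -15]
  [-∞, -∞, 0, -7, 5, -4, -∞]
  [4, -5, -13, 0, -2, 9, 9]
  [-∞, -∞, -∞, -∞, 0, -∞, 0]
  [-∞, -∞, -∞, -∞, -∞, 0, -6]
  [-16, -∞, -12, -19, -7, -8, 0]
D(4):
  [0, -29, -17, -24, -12, -15, -11]
  [-4, 0, -21, -28, 3, -5, -15]
  [-3, -12, 0, -7, 5, 2, 2]
  [4, -5, -13, 0, -2, 9, 9]
  [-∞, -∞, -∞, -∞, 0, -∞, 0]
  [-∞, -∞, -∞, -∞, -∞, 0, -6]
  [-15, -24, -12, -19, -7, -8, 0]
D(5):
  [0, -29, -17, -24, -12, -15, -11]
  [-4, 0, -21, -28, 3, -5, 3]
  [-3, -12, 0, -7, 5, 2, 5]
  [4, -5, -13, 0, -2, 9, 9]
  [-∞, -∞, -∞, -∞, 0, -∞, 0]
  [-∞, -∞, -∞, -∞, -∞, 0, -6]
  [-15, -24, -12, -19, -7, -8, 0]
D(6):
  [0, -29, -17, -24, -12, -15, -11]
  [-4, 0, -21, -28, 3, -5, 3]
  [-3, -12, 0, -7, 5, 2, 5]
  [4, -5, -13, 0, -2, 9, 9]
  [-∞, -∞, -∞, -∞, 0, -∞, 0]
  [-∞, -∞, -∞, -∞, -∞, 0, -6]
  [-15, -24, -12, -19, -7, -8, 0]
D(7):
  [0, -29, -17, -24, -12, -15, -11]
  [-4, 0, -9, -16, 3, -5, 3]
  [-3, -12, 0, -7, 5, 2, 5]
  [4, -5, -3, 0, 2, 9, 9]
  [-15, -24, -12, -19, 0, -8, 0]
  [-21, -30, -18, -25, -13, 0, -6]
  [-15, -24, -12, -19, -7, -8, 0]
Answer: M*[1][5] = -12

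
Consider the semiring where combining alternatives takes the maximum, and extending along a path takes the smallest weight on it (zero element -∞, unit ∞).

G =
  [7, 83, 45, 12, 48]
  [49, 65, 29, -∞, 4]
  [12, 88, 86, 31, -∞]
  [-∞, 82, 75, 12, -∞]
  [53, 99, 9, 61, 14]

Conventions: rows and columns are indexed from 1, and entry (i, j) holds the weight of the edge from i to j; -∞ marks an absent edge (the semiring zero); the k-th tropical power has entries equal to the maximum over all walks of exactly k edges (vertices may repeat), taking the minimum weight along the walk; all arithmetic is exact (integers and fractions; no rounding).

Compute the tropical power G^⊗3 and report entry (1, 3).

G^⊗2:
  [49, 65, 45, 48, 14]
  [49, 65, 45, 29, 48]
  [49, 86, 86, 31, 12]
  [49, 75, 75, 31, 4]
  [49, 65, 61, 14, 48]
G^⊗3:
  [49, 65, 48, 31, 48]
  [49, 65, 45, 48, 48]
  [49, 86, 86, 31, 48]
  [49, 75, 75, 31, 48]
  [49, 65, 61, 48, 48]
Key observation: the optimum is the walk 1->5->4->3, with weight 48 min 61 min 75 = 48.
Optimal value attained by: walk 1->5->4->3.
Answer: (G^⊗3)[1][3] = 48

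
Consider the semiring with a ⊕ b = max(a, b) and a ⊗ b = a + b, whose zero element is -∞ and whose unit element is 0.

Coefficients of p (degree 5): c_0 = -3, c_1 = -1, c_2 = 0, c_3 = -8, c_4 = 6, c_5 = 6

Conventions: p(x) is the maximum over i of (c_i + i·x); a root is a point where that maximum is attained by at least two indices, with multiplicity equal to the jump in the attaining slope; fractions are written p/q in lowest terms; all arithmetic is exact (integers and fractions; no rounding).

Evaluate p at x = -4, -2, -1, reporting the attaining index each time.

p(-4) = max(-3+0·(-4)=-3, -1+1·(-4)=-5, 0+2·(-4)=-8, -8+3·(-4)=-20, 6+4·(-4)=-10, 6+5·(-4)=-14) = -3 (attained by i=0)
p(-2) = max(-3+0·(-2)=-3, -1+1·(-2)=-3, 0+2·(-2)=-4, -8+3·(-2)=-14, 6+4·(-2)=-2, 6+5·(-2)=-4) = -2 (attained by i=4)
p(-1) = max(-3+0·(-1)=-3, -1+1·(-1)=-2, 0+2·(-1)=-2, -8+3·(-1)=-11, 6+4·(-1)=2, 6+5·(-1)=1) = 2 (attained by i=4)
Answer: p(-4) = -3; p(-2) = -2; p(-1) = 2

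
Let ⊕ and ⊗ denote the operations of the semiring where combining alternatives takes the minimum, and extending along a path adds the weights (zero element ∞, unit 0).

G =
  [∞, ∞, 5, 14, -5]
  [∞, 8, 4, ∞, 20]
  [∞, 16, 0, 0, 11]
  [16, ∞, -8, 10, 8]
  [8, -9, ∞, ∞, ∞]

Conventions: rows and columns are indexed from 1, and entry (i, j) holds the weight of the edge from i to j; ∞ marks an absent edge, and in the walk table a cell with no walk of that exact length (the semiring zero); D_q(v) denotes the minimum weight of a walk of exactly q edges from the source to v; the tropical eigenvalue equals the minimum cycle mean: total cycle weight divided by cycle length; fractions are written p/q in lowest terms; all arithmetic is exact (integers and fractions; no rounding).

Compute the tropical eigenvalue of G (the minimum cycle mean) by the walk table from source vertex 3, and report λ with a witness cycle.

q=0: [∞, ∞, 0, ∞, ∞]
q=1: [∞, 16, 0, 0, 11]
q=2: [16, 2, -8, 0, 8]
q=3: [16, -1, -8, -8, 3]
q=4: [8, -6, -16, -8, 0]
q=5: [8, -9, -16, -16, -5]
Optimal cycle mean attained by: cycle 3->4->3, total 0 + (-8), length 2.
Answer: λ = -4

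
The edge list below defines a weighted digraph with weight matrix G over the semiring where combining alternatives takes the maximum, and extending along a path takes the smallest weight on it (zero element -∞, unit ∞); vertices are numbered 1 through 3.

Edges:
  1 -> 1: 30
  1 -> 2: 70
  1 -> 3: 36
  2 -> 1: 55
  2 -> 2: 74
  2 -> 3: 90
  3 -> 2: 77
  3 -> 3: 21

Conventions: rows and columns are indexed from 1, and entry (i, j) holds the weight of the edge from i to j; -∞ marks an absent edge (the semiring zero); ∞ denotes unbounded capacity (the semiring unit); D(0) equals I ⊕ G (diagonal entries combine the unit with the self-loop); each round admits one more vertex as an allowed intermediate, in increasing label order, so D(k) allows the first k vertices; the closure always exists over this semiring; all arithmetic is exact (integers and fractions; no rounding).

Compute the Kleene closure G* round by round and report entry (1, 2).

D(0):
  [∞, 70, 36]
  [55, ∞, 90]
  [-∞, 77, ∞]
D(1):
  [∞, 70, 36]
  [55, ∞, 90]
  [-∞, 77, ∞]
D(2):
  [∞, 70, 70]
  [55, ∞, 90]
  [55, 77, ∞]
D(3):
  [∞, 70, 70]
  [55, ∞, 90]
  [55, 77, ∞]
Answer: G*[1][2] = 70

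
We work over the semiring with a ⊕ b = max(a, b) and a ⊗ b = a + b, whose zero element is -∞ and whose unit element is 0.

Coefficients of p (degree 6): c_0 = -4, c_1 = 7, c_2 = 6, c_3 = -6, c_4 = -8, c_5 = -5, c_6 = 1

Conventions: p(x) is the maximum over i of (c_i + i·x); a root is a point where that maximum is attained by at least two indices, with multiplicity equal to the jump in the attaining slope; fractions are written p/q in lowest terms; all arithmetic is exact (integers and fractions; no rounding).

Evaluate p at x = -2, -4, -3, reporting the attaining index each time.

p(-2) = max(-4+0·(-2)=-4, 7+1·(-2)=5, 6+2·(-2)=2, -6+3·(-2)=-12, -8+4·(-2)=-16, -5+5·(-2)=-15, 1+6·(-2)=-11) = 5 (attained by i=1)
p(-4) = max(-4+0·(-4)=-4, 7+1·(-4)=3, 6+2·(-4)=-2, -6+3·(-4)=-18, -8+4·(-4)=-24, -5+5·(-4)=-25, 1+6·(-4)=-23) = 3 (attained by i=1)
p(-3) = max(-4+0·(-3)=-4, 7+1·(-3)=4, 6+2·(-3)=0, -6+3·(-3)=-15, -8+4·(-3)=-20, -5+5·(-3)=-20, 1+6·(-3)=-17) = 4 (attained by i=1)
Answer: p(-2) = 5; p(-4) = 3; p(-3) = 4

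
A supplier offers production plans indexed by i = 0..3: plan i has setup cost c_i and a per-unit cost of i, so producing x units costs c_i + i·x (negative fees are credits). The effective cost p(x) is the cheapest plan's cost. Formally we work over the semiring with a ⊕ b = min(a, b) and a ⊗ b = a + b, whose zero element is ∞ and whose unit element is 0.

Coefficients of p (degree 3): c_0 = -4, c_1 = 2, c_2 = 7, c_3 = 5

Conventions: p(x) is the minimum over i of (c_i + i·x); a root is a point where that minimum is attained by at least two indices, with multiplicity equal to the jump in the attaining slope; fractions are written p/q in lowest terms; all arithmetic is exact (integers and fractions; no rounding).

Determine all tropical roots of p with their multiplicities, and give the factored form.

hull edge (i=0, c=-4) to (i=3, c=5): slope 3, span 3
Factored form: p(x) = 5 ⊗ (x ⊕ (-3)) ⊗ (x ⊕ (-3)) ⊗ (x ⊕ (-3))
Answer: roots = -3 (mult 3)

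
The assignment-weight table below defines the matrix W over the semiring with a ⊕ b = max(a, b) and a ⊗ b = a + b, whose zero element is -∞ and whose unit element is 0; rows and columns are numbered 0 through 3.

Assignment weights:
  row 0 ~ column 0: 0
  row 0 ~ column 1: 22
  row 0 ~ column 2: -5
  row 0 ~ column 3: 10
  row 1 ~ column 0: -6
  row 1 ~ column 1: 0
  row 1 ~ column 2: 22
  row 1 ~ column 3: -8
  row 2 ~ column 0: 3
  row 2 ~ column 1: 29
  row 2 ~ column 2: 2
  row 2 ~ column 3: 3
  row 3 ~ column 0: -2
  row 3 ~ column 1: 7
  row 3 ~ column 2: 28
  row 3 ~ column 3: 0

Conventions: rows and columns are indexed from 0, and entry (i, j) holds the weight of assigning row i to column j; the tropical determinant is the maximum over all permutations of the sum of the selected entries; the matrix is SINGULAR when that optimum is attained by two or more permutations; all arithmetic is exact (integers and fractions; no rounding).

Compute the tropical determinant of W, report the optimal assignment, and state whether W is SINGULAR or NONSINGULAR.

σ = (0, 1, 2, 3): 0 + 0 + 2 + 0 = 2
σ = (0, 1, 3, 2): 0 + 0 + 3 + 28 = 31
σ = (0, 2, 1, 3): 0 + 22 + 29 + 0 = 51
σ = (0, 2, 3, 1): 0 + 22 + 3 + 7 = 32
σ = (0, 3, 1, 2): 0 + (-8) + 29 + 28 = 49
σ = (0, 3, 2, 1): 0 + (-8) + 2 + 7 = 1
σ = (1, 0, 2, 3): 22 + (-6) + 2 + 0 = 18
σ = (1, 0, 3, 2): 22 + (-6) + 3 + 28 = 47
σ = (1, 2, 0, 3): 22 + 22 + 3 + 0 = 47
σ = (1, 2, 3, 0): 22 + 22 + 3 + (-2) = 45
σ = (1, 3, 0, 2): 22 + (-8) + 3 + 28 = 45
σ = (1, 3, 2, 0): 22 + (-8) + 2 + (-2) = 14
σ = (2, 0, 1, 3): (-5) + (-6) + 29 + 0 = 18
σ = (2, 0, 3, 1): (-5) + (-6) + 3 + 7 = -1
σ = (2, 1, 0, 3): (-5) + 0 + 3 + 0 = -2
σ = (2, 1, 3, 0): (-5) + 0 + 3 + (-2) = -4
σ = (2, 3, 0, 1): (-5) + (-8) + 3 + 7 = -3
σ = (2, 3, 1, 0): (-5) + (-8) + 29 + (-2) = 14
σ = (3, 0, 1, 2): 10 + (-6) + 29 + 28 = 61
σ = (3, 0, 2, 1): 10 + (-6) + 2 + 7 = 13
σ = (3, 1, 0, 2): 10 + 0 + 3 + 28 = 41
σ = (3, 1, 2, 0): 10 + 0 + 2 + (-2) = 10
σ = (3, 2, 0, 1): 10 + 22 + 3 + 7 = 42
σ = (3, 2, 1, 0): 10 + 22 + 29 + (-2) = 59
Optimal value attained by: σ = (3, 0, 1, 2).
Answer: det⊕(W) = 61; verdict: NONSINGULAR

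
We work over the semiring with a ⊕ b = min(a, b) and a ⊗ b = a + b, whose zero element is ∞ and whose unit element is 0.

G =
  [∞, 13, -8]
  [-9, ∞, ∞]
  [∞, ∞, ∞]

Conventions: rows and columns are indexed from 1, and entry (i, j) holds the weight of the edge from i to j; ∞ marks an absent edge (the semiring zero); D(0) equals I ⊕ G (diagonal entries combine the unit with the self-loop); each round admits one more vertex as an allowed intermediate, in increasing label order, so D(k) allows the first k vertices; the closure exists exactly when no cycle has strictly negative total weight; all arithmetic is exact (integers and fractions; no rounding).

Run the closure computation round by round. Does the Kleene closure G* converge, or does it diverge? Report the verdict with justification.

D(0):
  [0, 13, -8]
  [-9, 0, ∞]
  [∞, ∞, 0]
D(1):
  [0, 13, -8]
  [-9, 0, -17]
  [∞, ∞, 0]
D(2):
  [0, 13, -8]
  [-9, 0, -17]
  [∞, ∞, 0]
D(3):
  [0, 13, -8]
  [-9, 0, -17]
  [∞, ∞, 0]
Key observation: every diagonal entry stays at the unit through all rounds, so no improving cycle exists.
Answer: CONVERGES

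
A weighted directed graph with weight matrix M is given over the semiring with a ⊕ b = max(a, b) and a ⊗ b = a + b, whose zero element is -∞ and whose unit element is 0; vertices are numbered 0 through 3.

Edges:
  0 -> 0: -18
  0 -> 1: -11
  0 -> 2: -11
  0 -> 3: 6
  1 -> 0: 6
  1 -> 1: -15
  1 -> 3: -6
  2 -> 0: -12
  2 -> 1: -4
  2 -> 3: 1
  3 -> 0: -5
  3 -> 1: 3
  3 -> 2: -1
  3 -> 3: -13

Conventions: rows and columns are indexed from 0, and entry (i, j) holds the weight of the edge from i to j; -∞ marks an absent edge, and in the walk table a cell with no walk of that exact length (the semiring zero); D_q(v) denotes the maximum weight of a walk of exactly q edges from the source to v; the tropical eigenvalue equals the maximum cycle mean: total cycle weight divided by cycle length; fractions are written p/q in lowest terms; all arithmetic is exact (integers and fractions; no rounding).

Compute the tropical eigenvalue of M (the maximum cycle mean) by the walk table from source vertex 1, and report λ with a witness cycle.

q=0: [-∞, 0, -∞, -∞]
q=1: [6, -15, -∞, -6]
q=2: [-9, -3, -5, 12]
q=3: [7, 15, 11, -1]
q=4: [21, 7, -2, 13]
Optimal cycle mean attained by: cycle 0->3->1->0, total 6 + 3 + 6, length 3.
Answer: λ = 5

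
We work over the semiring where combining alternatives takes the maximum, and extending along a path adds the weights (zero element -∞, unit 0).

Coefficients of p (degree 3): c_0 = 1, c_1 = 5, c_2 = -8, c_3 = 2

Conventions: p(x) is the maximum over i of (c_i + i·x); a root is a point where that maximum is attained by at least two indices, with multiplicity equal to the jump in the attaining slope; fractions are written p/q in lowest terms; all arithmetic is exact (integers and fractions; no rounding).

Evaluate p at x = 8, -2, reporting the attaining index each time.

p(8) = max(1+0·8=1, 5+1·8=13, -8+2·8=8, 2+3·8=26) = 26 (attained by i=3)
p(-2) = max(1+0·(-2)=1, 5+1·(-2)=3, -8+2·(-2)=-12, 2+3·(-2)=-4) = 3 (attained by i=1)
Answer: p(8) = 26; p(-2) = 3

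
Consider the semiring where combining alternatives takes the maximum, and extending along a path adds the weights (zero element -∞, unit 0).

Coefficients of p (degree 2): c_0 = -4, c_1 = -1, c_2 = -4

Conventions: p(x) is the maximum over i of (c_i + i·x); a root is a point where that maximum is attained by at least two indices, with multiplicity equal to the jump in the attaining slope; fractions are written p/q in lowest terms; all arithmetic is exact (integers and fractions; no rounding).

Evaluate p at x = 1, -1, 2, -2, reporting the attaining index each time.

p(1) = max(-4+0·1=-4, -1+1·1=0, -4+2·1=-2) = 0 (attained by i=1)
p(-1) = max(-4+0·(-1)=-4, -1+1·(-1)=-2, -4+2·(-1)=-6) = -2 (attained by i=1)
p(2) = max(-4+0·2=-4, -1+1·2=1, -4+2·2=0) = 1 (attained by i=1)
p(-2) = max(-4+0·(-2)=-4, -1+1·(-2)=-3, -4+2·(-2)=-8) = -3 (attained by i=1)
Answer: p(1) = 0; p(-1) = -2; p(2) = 1; p(-2) = -3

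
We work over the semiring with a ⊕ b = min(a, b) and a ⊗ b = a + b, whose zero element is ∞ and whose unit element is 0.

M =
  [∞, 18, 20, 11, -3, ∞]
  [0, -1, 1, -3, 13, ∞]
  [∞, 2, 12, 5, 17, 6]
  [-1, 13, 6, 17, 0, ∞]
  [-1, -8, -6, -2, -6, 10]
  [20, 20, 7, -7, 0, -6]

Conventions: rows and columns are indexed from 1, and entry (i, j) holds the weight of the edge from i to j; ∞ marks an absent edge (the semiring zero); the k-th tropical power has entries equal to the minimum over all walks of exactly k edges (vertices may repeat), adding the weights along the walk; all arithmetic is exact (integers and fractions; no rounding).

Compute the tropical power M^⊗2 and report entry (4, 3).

M^⊗2:
  [-4, -11, -9, -5, -9, 7]
  [-4, -2, 0, -4, -3, 7]
  [2, 1, 3, -1, 5, 0]
  [-1, -8, -6, -2, -6, 10]
  [-8, -14, -12, -11, -12, 0]
  [-8, -8, -6, -13, -7, -12]
Key observation: the optimum is the walk 4->5->3, with weight 0 + (-6) = -6.
Optimal value attained by: walk 4->5->3.
Answer: (M^⊗2)[4][3] = -6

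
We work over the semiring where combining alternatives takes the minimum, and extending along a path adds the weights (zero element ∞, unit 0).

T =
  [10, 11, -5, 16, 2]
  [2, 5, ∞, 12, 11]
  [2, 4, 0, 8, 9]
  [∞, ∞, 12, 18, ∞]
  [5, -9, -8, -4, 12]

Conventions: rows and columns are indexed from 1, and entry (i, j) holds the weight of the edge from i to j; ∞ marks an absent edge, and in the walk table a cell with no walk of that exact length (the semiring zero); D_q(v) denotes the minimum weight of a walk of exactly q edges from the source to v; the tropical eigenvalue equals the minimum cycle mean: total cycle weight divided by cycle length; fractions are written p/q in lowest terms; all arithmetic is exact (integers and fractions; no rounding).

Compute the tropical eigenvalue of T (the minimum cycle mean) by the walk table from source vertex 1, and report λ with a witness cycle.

q=0: [0, ∞, ∞, ∞, ∞]
q=1: [10, 11, -5, 16, 2]
q=2: [-3, -7, -6, -2, 4]
q=3: [-5, -5, -8, 0, -1]
q=4: [-6, -10, -10, -5, -3]
q=5: [-8, -12, -11, -7, -4]
Optimal cycle mean attained by: cycle 1->5->2->1, total 2 + (-9) + 2, length 3.
Answer: λ = -5/3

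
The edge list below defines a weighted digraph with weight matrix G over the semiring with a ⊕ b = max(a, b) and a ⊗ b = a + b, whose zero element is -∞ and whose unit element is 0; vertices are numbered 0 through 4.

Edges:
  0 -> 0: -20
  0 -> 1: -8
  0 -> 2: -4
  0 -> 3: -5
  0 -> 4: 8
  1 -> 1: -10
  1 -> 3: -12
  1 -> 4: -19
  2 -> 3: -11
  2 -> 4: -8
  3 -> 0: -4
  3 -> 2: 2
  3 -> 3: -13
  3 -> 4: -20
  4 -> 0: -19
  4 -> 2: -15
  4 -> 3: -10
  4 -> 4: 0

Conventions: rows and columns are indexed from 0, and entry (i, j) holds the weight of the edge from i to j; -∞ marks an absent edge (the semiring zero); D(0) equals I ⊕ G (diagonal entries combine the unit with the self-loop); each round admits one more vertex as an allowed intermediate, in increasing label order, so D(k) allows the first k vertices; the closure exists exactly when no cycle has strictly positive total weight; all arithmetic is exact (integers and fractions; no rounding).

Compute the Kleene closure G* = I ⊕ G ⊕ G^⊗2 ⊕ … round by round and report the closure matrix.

D(0):
  [0, -8, -4, -5, 8]
  [-∞, 0, -∞, -12, -19]
  [-∞, -∞, 0, -11, -8]
  [-4, -∞, 2, 0, -20]
  [-19, -∞, -15, -10, 0]
D(1):
  [0, -8, -4, -5, 8]
  [-∞, 0, -∞, -12, -19]
  [-∞, -∞, 0, -11, -8]
  [-4, -12, 2, 0, 4]
  [-19, -27, -15, -10, 0]
D(2):
  [0, -8, -4, -5, 8]
  [-∞, 0, -∞, -12, -19]
  [-∞, -∞, 0, -11, -8]
  [-4, -12, 2, 0, 4]
  [-19, -27, -15, -10, 0]
D(3):
  [0, -8, -4, -5, 8]
  [-∞, 0, -∞, -12, -19]
  [-∞, -∞, 0, -11, -8]
  [-4, -12, 2, 0, 4]
  [-19, -27, -15, -10, 0]
D(4):
  [0, -8, -3, -5, 8]
  [-16, 0, -10, -12, -8]
  [-15, -23, 0, -11, -7]
  [-4, -12, 2, 0, 4]
  [-14, -22, -8, -10, 0]
D(5):
  [0, -8, 0, -2, 8]
  [-16, 0, -10, -12, -8]
  [-15, -23, 0, -11, -7]
  [-4, -12, 2, 0, 4]
  [-14, -22, -8, -10, 0]
Answer: G* = [[0, -8, 0, -2, 8], [-16, 0, -10, -12, -8], [-15, -23, 0, -11, -7], [-4, -12, 2, 0, 4], [-14, -22, -8, -10, 0]]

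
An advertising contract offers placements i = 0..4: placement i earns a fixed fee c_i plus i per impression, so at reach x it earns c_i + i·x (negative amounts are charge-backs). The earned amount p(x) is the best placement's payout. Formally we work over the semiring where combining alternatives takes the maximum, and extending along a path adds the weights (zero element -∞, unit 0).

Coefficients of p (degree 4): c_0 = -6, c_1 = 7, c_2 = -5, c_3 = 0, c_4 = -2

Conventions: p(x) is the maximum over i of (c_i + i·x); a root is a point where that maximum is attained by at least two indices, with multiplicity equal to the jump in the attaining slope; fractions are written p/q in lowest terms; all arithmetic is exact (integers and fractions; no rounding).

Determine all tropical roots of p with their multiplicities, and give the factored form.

hull edge (i=0, c=-6) to (i=1, c=7): slope 13, span 1
hull edge (i=1, c=7) to (i=4, c=-2): slope -3, span 3
Factored form: p(x) = -2 ⊗ (x ⊕ (-13)) ⊗ (x ⊕ 3) ⊗ (x ⊕ 3) ⊗ (x ⊕ 3)
Answer: roots = -13 (mult 1), 3 (mult 3)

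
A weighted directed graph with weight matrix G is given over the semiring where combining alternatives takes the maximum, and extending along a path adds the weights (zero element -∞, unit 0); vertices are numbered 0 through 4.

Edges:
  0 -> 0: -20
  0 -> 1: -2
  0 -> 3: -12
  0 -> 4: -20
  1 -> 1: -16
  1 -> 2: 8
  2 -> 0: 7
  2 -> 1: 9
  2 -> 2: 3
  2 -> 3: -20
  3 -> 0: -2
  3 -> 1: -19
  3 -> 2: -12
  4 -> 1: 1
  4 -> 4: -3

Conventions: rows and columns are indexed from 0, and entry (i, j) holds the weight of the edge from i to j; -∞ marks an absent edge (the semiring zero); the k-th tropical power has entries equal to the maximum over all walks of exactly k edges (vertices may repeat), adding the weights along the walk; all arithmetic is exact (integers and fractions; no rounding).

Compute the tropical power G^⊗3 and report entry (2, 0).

G^⊗2:
  [-14, -18, 6, -32, -23]
  [15, 17, 11, -12, -∞]
  [10, 12, 17, -5, -13]
  [-5, -3, -9, -14, -22]
  [-∞, -2, 9, -∞, -6]
G^⊗3:
  [13, 15, 9, -14, -26]
  [18, 20, 25, 3, -5]
  [24, 26, 20, -2, -10]
  [-2, 0, 5, -17, -25]
  [16, 18, 12, -11, -9]
Key observation: the optimum is the walk 2->1->2->0, with weight 9 + 8 + 7 = 24.
Optimal value attained by: walk 2->1->2->0.
Answer: (G^⊗3)[2][0] = 24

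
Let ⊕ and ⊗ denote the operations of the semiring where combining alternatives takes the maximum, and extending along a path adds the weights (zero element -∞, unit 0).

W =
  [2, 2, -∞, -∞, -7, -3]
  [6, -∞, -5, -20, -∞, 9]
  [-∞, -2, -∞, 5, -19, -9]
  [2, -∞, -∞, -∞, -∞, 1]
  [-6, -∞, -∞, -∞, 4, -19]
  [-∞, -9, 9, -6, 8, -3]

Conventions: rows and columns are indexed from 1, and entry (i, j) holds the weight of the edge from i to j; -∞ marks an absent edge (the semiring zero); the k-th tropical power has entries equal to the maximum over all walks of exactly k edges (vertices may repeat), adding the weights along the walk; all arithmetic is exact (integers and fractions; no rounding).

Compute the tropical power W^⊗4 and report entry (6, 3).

W^⊗2:
  [8, 4, 6, -9, 5, 11]
  [8, 8, 18, 3, 17, 6]
  [7, -18, 0, -15, -1, 7]
  [4, 4, 10, -5, 9, -1]
  [-2, -4, -10, -25, 8, -9]
  [2, 7, 6, 14, 12, 0]
W^⊗3:
  [10, 10, 20, 11, 19, 13]
  [14, 16, 15, 23, 21, 17]
  [9, 9, 16, 5, 15, 4]
  [10, 8, 8, 15, 13, 13]
  [2, 0, 0, -5, 12, 5]
  [16, 4, 9, 11, 16, 16]
W^⊗4:
  [16, 18, 22, 25, 23, 19]
  [25, 16, 26, 20, 25, 25]
  [15, 14, 13, 21, 19, 18]
  [17, 12, 22, 13, 21, 17]
  [6, 4, 14, 5, 16, 9]
  [18, 18, 25, 14, 24, 13]
Key observation: the optimum is the walk 6->3->2->6->3, with weight 9 + (-2) + 9 + 9 = 25.
Optimal value attained by: walk 6->3->2->6->3.
Answer: (W^⊗4)[6][3] = 25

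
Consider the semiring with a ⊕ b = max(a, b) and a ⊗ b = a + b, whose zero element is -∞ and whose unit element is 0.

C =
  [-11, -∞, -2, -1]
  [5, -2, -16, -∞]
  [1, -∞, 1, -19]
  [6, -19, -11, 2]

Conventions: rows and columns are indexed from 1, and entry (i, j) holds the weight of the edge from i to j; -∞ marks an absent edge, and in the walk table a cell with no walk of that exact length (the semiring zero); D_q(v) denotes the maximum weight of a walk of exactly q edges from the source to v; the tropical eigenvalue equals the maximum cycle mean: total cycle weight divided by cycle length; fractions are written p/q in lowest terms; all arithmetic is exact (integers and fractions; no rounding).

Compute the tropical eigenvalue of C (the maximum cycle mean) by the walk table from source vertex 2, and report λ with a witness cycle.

q=0: [-∞, 0, -∞, -∞]
q=1: [5, -2, -16, -∞]
q=2: [3, -4, 3, 4]
q=3: [10, -6, 4, 6]
q=4: [12, -8, 8, 9]
Optimal cycle mean attained by: cycle 1->4->1, total (-1) + 6, length 2.
Answer: λ = 5/2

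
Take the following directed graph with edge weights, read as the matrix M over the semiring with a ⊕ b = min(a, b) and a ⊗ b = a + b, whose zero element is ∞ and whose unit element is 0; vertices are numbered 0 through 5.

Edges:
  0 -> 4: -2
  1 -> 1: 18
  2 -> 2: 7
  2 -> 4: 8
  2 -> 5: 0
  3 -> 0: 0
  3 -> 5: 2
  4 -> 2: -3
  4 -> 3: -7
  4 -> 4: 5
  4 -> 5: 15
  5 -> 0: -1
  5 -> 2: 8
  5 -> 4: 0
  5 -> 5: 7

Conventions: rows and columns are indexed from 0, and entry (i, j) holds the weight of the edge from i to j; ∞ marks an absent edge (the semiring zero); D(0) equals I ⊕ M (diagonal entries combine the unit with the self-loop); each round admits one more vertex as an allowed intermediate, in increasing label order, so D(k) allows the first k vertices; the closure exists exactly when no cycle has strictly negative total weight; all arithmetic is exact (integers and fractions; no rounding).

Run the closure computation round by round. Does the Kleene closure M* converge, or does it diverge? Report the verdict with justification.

D(0):
  [0, ∞, ∞, ∞, -2, ∞]
  [∞, 0, ∞, ∞, ∞, ∞]
  [∞, ∞, 0, ∞, 8, 0]
  [0, ∞, ∞, 0, ∞, 2]
  [∞, ∞, -3, -7, 0, 15]
  [-1, ∞, 8, ∞, 0, 0]
D(1):
  [0, ∞, ∞, ∞, -2, ∞]
  [∞, 0, ∞, ∞, ∞, ∞]
  [∞, ∞, 0, ∞, 8, 0]
  [0, ∞, ∞, 0, -2, 2]
  [∞, ∞, -3, -7, 0, 15]
  [-1, ∞, 8, ∞, -3, 0]
D(2):
  [0, ∞, ∞, ∞, -2, ∞]
  [∞, 0, ∞, ∞, ∞, ∞]
  [∞, ∞, 0, ∞, 8, 0]
  [0, ∞, ∞, 0, -2, 2]
  [∞, ∞, -3, -7, 0, 15]
  [-1, ∞, 8, ∞, -3, 0]
D(3):
  [0, ∞, ∞, ∞, -2, ∞]
  [∞, 0, ∞, ∞, ∞, ∞]
  [∞, ∞, 0, ∞, 8, 0]
  [0, ∞, ∞, 0, -2, 2]
  [∞, ∞, -3, -7, 0, -3]
  [-1, ∞, 8, ∞, -3, 0]
Detection: at round 4, diagonal entry (4, 4) turns strictly negative.
Key observation: the cycle 4->3->0->4 has total weight (-7) + 0 + (-2), which is strictly negative.
Answer: DIVERGES — negative cycle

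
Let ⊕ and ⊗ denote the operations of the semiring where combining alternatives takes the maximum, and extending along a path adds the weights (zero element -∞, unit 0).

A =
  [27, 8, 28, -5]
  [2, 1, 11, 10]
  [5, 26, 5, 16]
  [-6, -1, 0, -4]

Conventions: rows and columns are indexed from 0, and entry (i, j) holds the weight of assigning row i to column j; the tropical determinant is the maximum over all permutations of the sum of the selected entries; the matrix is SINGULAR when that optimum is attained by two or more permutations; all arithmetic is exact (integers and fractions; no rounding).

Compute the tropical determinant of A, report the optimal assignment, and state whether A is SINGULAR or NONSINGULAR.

σ = (0, 1, 2, 3): 27 + 1 + 5 + (-4) = 29
σ = (0, 1, 3, 2): 27 + 1 + 16 + 0 = 44
σ = (0, 2, 1, 3): 27 + 11 + 26 + (-4) = 60
σ = (0, 2, 3, 1): 27 + 11 + 16 + (-1) = 53
σ = (0, 3, 1, 2): 27 + 10 + 26 + 0 = 63
σ = (0, 3, 2, 1): 27 + 10 + 5 + (-1) = 41
σ = (1, 0, 2, 3): 8 + 2 + 5 + (-4) = 11
σ = (1, 0, 3, 2): 8 + 2 + 16 + 0 = 26
σ = (1, 2, 0, 3): 8 + 11 + 5 + (-4) = 20
σ = (1, 2, 3, 0): 8 + 11 + 16 + (-6) = 29
σ = (1, 3, 0, 2): 8 + 10 + 5 + 0 = 23
σ = (1, 3, 2, 0): 8 + 10 + 5 + (-6) = 17
σ = (2, 0, 1, 3): 28 + 2 + 26 + (-4) = 52
σ = (2, 0, 3, 1): 28 + 2 + 16 + (-1) = 45
σ = (2, 1, 0, 3): 28 + 1 + 5 + (-4) = 30
σ = (2, 1, 3, 0): 28 + 1 + 16 + (-6) = 39
σ = (2, 3, 0, 1): 28 + 10 + 5 + (-1) = 42
σ = (2, 3, 1, 0): 28 + 10 + 26 + (-6) = 58
σ = (3, 0, 1, 2): (-5) + 2 + 26 + 0 = 23
σ = (3, 0, 2, 1): (-5) + 2 + 5 + (-1) = 1
σ = (3, 1, 0, 2): (-5) + 1 + 5 + 0 = 1
σ = (3, 1, 2, 0): (-5) + 1 + 5 + (-6) = -5
σ = (3, 2, 0, 1): (-5) + 11 + 5 + (-1) = 10
σ = (3, 2, 1, 0): (-5) + 11 + 26 + (-6) = 26
Optimal value attained by: σ = (0, 3, 1, 2).
Answer: det⊕(A) = 63; verdict: NONSINGULAR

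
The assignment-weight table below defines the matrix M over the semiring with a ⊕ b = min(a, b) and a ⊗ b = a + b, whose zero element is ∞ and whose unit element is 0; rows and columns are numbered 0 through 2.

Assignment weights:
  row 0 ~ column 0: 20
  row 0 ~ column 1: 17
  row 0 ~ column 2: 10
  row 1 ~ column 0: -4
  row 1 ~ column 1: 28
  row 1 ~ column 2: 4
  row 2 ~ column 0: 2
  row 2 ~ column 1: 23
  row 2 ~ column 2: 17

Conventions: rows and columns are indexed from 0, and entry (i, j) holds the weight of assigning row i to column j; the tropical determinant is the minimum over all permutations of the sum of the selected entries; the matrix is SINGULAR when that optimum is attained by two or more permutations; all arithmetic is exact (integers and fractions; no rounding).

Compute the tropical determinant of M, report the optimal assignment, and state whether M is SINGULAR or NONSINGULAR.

σ = (0, 1, 2): 20 + 28 + 17 = 65
σ = (0, 2, 1): 20 + 4 + 23 = 47
σ = (1, 0, 2): 17 + (-4) + 17 = 30
σ = (1, 2, 0): 17 + 4 + 2 = 23
σ = (2, 0, 1): 10 + (-4) + 23 = 29
σ = (2, 1, 0): 10 + 28 + 2 = 40
Optimal value attained by: σ = (1, 2, 0).
Answer: det⊕(M) = 23; verdict: NONSINGULAR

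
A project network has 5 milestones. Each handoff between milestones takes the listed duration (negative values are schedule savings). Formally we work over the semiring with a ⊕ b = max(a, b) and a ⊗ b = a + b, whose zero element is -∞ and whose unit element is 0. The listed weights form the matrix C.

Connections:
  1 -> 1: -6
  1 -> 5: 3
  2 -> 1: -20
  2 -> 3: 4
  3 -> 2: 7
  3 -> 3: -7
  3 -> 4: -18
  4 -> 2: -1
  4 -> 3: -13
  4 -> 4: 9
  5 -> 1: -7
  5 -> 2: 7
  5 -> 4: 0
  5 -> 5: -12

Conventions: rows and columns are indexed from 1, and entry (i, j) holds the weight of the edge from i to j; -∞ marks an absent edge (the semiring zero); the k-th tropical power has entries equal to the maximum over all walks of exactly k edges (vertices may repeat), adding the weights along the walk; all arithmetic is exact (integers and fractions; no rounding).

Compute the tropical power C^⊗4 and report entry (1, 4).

C^⊗2:
  [-4, 10, -∞, 3, -3]
  [-26, 11, -3, -14, -17]
  [-13, 0, 11, -9, -∞]
  [-21, 8, 3, 18, -∞]
  [-13, -1, 11, 9, -4]
C^⊗3:
  [-10, 4, 14, 12, -1]
  [-9, 4, 15, -5, -23]
  [-19, 18, 4, 0, -10]
  [-12, 17, 12, 27, -18]
  [-11, 18, 4, 18, -10]
C^⊗4:
  [-8, 21, 8, 21, -7]
  [-15, 22, 8, 4, -6]
  [-2, 11, 22, 9, -16]
  [-3, 26, 21, 36, -9]
  [-2, 17, 22, 27, -8]
Key observation: the optimum is the walk 1->5->4->4->4, with weight 3 + 0 + 9 + 9 = 21.
Optimal value attained by: walk 1->5->4->4->4.
Answer: (C^⊗4)[1][4] = 21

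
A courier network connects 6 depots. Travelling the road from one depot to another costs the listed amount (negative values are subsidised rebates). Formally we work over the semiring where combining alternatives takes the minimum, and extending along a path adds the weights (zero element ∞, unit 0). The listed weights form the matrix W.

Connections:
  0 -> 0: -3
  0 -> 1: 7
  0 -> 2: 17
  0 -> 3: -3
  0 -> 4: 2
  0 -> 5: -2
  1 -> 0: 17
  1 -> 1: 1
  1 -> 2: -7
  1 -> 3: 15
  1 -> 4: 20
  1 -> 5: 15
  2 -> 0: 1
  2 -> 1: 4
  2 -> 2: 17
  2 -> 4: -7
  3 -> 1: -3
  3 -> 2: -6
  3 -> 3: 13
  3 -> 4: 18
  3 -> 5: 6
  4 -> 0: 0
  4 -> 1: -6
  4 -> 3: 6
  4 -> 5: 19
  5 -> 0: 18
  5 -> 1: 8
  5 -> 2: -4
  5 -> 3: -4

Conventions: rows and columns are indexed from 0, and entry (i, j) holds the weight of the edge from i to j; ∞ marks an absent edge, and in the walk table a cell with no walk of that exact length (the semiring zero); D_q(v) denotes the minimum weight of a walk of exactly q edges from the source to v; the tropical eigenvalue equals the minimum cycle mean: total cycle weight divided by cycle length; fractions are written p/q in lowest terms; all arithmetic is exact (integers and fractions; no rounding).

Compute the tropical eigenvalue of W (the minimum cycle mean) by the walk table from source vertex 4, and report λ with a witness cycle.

q=0: [∞, ∞, ∞, ∞, 0, ∞]
q=1: [0, -6, ∞, 6, ∞, 19]
q=2: [-3, -5, -13, -3, 2, -2]
q=3: [-12, -9, -12, -6, -20, -5]
q=4: [-20, -26, -16, -15, -19, -14]
q=5: [-23, -25, -33, -23, -23, -22]
q=6: [-32, -29, -32, -26, -40, -25]
Optimal cycle mean attained by: cycle 1->2->4->1, total (-7) + (-7) + (-6), length 3.
Answer: λ = -20/3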